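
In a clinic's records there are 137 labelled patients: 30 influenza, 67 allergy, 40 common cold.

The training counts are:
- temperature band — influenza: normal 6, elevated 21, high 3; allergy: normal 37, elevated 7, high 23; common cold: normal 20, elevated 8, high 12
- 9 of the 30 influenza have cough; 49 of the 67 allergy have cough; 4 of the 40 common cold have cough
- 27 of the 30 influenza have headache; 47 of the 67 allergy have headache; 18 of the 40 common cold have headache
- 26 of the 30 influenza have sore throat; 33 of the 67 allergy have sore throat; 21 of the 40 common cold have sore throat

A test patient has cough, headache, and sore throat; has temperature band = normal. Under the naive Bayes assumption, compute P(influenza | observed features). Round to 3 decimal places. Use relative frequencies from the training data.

0.125

influenza: (30/137) × (6/30) × (9/30) × (27/30) × (26/30) ≈ 0.0102482
allergy: (67/137) × (37/67) × (49/67) × (47/67) × (33/67) ≈ 0.068244
common cold: (40/137) × (20/40) × (4/40) × (18/40) × (21/40) ≈ 0.00344891
P(influenza | x) = 0.0102482 / 0.08194111 ≈ 0.125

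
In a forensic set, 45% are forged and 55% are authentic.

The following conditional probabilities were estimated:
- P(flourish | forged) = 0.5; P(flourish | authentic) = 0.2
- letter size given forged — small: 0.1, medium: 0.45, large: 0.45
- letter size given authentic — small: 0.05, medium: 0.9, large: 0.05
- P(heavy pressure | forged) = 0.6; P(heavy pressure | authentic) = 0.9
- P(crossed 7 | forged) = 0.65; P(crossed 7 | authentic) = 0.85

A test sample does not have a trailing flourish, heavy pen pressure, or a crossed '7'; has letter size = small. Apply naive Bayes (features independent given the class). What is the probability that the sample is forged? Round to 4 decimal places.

0.9052

forged: 0.45 × (1−0.5) × 0.1 × (1−0.6) × (1−0.65) = 0.00315
authentic: 0.55 × (1−0.2) × 0.05 × (1−0.9) × (1−0.85) = 0.00033
P(forged | x) = 0.00315 / 0.00348 ≈ 0.9052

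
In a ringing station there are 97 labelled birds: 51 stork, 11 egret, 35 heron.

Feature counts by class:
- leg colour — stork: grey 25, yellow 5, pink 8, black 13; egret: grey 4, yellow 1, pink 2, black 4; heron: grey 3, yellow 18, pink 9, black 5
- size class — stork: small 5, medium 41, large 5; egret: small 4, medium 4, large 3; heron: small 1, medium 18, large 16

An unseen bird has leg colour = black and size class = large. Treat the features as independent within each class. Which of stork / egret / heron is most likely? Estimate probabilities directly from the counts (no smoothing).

heron

stork: (51/97) × (13/51) × (5/51) ≈ 0.0131393
egret: (11/97) × (4/11) × (3/11) ≈ 0.0112465
heron: (35/97) × (5/35) × (16/35) ≈ 0.0235641
Highest score → heron.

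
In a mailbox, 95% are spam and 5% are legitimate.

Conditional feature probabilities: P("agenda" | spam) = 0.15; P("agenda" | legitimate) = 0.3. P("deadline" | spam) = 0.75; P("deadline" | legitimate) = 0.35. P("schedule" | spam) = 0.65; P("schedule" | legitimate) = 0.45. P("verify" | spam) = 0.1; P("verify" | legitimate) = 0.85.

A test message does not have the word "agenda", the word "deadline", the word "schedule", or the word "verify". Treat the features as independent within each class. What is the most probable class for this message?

spam

spam: 0.95 × (1−0.15) × (1−0.75) × (1−0.65) × (1−0.1) = 0.063590625
legitimate: 0.05 × (1−0.3) × (1−0.35) × (1−0.45) × (1−0.85) = 0.001876875
Highest score → spam.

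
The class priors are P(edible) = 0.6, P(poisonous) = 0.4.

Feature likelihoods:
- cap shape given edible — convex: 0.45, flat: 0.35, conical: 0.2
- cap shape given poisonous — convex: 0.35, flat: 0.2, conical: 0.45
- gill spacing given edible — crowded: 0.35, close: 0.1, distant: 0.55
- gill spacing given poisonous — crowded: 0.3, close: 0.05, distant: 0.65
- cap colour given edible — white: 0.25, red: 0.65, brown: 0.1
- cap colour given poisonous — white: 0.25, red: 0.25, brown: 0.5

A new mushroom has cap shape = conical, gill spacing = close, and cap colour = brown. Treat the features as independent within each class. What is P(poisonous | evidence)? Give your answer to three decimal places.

edible: 0.6 × 0.2 × 0.1 × 0.1 = 0.0012
poisonous: 0.4 × 0.45 × 0.05 × 0.5 = 0.0045
P(poisonous | x) = 0.0045 / 0.0057 ≈ 0.789

0.789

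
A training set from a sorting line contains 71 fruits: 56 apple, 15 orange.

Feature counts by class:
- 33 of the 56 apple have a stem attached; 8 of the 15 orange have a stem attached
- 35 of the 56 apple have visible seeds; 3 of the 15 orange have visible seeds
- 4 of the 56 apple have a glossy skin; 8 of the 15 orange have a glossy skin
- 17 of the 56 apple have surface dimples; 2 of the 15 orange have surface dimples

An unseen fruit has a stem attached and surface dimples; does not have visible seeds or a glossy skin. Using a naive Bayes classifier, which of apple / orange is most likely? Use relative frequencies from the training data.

apple

apple: (56/71) × (33/56) × (21/56) × (52/56) × (17/56) ≈ 0.0491318
orange: (15/71) × (8/15) × (12/15) × (7/15) × (2/15) ≈ 0.00560876
Highest score → apple.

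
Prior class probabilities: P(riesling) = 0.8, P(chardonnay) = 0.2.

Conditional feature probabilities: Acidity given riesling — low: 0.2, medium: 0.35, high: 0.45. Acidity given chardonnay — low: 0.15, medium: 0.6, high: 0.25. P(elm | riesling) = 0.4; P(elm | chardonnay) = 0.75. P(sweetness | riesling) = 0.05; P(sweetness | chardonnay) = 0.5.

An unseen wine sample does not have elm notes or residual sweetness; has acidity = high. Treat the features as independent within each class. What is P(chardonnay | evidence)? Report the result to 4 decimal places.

riesling: 0.8 × 0.45 × (1−0.4) × (1−0.05) = 0.2052
chardonnay: 0.2 × 0.25 × (1−0.75) × (1−0.5) = 0.00625
P(chardonnay | x) = 0.00625 / 0.21145 ≈ 0.0296

0.0296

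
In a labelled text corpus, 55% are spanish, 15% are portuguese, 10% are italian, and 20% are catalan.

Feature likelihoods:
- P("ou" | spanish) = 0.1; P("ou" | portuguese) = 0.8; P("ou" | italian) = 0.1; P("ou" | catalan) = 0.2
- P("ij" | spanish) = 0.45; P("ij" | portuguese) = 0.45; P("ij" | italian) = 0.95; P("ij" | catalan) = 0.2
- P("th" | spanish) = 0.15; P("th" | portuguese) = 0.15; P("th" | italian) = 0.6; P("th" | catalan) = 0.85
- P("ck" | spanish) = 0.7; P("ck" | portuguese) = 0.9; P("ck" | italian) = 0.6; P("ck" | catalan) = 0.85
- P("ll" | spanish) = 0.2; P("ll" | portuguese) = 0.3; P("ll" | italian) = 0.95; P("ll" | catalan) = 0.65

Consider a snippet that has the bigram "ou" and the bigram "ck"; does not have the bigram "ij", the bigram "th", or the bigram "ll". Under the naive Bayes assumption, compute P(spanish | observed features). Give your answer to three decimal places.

spanish: 0.55 × 0.1 × (1−0.45) × (1−0.15) × 0.7 × (1−0.2) = 0.014399
portuguese: 0.15 × 0.8 × (1−0.45) × (1−0.15) × 0.9 × (1−0.3) = 0.035343
italian: 0.1 × 0.1 × (1−0.95) × (1−0.6) × 0.6 × (1−0.95) = 0.000006
catalan: 0.2 × 0.2 × (1−0.2) × (1−0.85) × 0.85 × (1−0.65) = 0.001428
P(spanish | x) = 0.014399 / 0.051176 ≈ 0.281

0.281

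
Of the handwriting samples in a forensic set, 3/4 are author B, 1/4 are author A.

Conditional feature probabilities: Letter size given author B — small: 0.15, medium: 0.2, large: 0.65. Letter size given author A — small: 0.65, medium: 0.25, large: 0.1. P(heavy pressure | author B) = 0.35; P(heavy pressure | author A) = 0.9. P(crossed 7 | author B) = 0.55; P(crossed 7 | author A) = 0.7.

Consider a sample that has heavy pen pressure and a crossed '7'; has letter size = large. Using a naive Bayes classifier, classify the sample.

author B: 0.75 × 0.65 × 0.35 × 0.55 = 0.09384375
author A: 0.25 × 0.1 × 0.9 × 0.7 = 0.01575
Highest score → author B.

author B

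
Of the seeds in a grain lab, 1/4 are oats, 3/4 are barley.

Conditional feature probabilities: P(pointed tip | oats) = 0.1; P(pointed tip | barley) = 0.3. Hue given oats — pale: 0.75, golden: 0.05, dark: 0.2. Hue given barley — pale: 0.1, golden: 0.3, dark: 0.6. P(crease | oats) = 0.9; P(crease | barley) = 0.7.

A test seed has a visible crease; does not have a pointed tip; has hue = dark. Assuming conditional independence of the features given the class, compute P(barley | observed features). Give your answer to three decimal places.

0.845

oats: 0.25 × (1−0.1) × 0.2 × 0.9 = 0.0405
barley: 0.75 × (1−0.3) × 0.6 × 0.7 = 0.2205
P(barley | x) = 0.2205 / 0.261 ≈ 0.845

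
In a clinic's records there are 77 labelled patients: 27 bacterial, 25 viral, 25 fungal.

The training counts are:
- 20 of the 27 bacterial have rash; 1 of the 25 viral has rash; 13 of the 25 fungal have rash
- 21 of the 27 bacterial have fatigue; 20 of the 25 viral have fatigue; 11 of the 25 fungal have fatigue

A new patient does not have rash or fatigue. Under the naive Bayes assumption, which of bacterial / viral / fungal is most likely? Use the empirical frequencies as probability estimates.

fungal

bacterial: (27/77) × (7/27) × (6/27) ≈ 0.020202
viral: (25/77) × (24/25) × (5/25) ≈ 0.0623377
fungal: (25/77) × (12/25) × (14/25) ≈ 0.0872727
Highest score → fungal.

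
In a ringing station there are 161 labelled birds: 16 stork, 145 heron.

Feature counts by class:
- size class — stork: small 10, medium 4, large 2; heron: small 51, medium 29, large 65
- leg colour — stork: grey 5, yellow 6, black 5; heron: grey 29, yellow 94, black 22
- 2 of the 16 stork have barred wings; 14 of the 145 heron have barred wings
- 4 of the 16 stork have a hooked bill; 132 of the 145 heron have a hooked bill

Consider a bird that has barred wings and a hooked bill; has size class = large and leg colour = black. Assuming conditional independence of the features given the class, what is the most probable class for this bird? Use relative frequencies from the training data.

heron

stork: (16/161) × (2/16) × (5/16) × (2/16) × (4/16) ≈ 0.000121312
heron: (145/161) × (65/145) × (22/145) × (14/145) × (132/145) ≈ 0.00538404
Highest score → heron.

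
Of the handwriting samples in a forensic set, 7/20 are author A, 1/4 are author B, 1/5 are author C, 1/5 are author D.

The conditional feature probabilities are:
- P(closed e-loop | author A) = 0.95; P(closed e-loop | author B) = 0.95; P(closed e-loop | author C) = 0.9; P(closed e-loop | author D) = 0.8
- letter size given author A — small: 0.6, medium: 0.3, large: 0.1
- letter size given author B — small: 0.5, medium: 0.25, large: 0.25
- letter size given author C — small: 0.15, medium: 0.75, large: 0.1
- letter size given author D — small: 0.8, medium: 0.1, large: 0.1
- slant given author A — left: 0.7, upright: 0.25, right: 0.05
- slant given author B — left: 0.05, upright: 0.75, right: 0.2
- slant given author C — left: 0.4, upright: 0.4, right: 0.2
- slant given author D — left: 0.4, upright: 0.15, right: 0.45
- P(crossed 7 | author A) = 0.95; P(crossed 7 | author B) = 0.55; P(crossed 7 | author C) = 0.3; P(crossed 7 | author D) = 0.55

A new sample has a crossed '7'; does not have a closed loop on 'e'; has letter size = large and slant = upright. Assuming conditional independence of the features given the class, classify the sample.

author A: 0.35 × (1−0.95) × 0.1 × 0.25 × 0.95 = 0.000415625
author B: 0.25 × (1−0.95) × 0.25 × 0.75 × 0.55 = 0.0012890625
author C: 0.2 × (1−0.9) × 0.1 × 0.4 × 0.3 = 0.00024
author D: 0.2 × (1−0.8) × 0.1 × 0.15 × 0.55 = 0.00033
Highest score → author B.

author B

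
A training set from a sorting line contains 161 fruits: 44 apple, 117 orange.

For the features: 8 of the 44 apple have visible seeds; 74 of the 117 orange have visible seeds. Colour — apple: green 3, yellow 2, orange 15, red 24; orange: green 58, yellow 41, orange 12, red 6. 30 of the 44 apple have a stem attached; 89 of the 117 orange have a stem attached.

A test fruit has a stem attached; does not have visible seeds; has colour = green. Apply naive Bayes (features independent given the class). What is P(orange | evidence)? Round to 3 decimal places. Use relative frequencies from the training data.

apple: (44/161) × (36/44) × (3/44) × (30/44) ≈ 0.0103947
orange: (117/161) × (43/117) × (58/117) × (89/117) ≈ 0.100714
P(orange | x) = 0.100714 / 0.1111087 ≈ 0.906

0.906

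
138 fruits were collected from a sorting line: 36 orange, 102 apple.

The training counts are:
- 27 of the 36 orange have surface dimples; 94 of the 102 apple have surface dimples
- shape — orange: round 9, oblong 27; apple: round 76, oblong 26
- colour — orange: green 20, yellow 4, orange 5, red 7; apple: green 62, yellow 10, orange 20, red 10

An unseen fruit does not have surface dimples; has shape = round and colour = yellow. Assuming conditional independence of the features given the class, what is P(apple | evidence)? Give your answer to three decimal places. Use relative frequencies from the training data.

0.700

orange: (36/138) × (9/36) × (9/36) × (4/36) ≈ 0.00181159
apple: (102/138) × (8/102) × (76/102) × (10/102) ≈ 0.00423471
P(apple | x) = 0.00423471 / 0.0060463 ≈ 0.700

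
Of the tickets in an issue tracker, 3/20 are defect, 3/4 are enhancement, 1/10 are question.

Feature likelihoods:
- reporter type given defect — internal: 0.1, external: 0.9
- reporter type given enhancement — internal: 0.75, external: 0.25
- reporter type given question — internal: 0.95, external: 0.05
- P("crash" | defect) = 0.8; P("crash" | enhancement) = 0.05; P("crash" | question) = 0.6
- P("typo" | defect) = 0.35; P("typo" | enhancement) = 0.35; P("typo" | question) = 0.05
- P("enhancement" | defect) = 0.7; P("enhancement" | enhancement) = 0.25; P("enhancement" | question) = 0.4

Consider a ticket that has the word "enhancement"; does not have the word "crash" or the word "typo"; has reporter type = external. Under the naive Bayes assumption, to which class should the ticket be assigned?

defect: 0.15 × 0.9 × (1−0.8) × (1−0.35) × 0.7 = 0.012285
enhancement: 0.75 × 0.25 × (1−0.05) × (1−0.35) × 0.25 = 0.0289453125
question: 0.1 × 0.05 × (1−0.6) × (1−0.05) × 0.4 = 0.00076
Highest score → enhancement.

enhancement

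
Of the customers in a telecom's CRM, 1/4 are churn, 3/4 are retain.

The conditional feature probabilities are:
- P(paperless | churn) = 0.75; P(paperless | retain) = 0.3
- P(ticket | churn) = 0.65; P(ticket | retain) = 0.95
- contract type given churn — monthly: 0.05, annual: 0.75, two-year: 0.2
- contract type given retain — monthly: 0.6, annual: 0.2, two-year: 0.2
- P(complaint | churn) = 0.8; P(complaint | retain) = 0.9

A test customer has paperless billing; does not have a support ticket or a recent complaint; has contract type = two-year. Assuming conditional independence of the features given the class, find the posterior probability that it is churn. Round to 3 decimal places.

0.921

churn: 0.25 × 0.75 × (1−0.65) × 0.2 × (1−0.8) = 0.002625
retain: 0.75 × 0.3 × (1−0.95) × 0.2 × (1−0.9) = 0.000225
P(churn | x) = 0.002625 / 0.00285 ≈ 0.921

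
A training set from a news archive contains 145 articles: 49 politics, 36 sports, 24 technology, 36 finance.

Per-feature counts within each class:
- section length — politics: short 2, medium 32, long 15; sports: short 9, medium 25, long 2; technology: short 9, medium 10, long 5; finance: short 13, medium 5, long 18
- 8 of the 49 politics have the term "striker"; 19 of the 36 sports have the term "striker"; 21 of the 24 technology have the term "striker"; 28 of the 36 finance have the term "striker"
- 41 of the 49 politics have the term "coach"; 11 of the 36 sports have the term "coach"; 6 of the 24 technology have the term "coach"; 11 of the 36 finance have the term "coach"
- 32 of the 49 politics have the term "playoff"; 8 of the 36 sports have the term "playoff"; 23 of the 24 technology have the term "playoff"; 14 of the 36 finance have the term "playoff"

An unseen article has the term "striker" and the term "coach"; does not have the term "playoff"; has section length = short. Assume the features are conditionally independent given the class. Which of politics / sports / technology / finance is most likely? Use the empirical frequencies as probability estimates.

finance

politics: (49/145) × (2/49) × (8/49) × (41/49) × (17/49) ≈ 0.000653727
sports: (36/145) × (9/36) × (19/36) × (11/36) × (28/36) ≈ 0.00778523
technology: (24/145) × (9/24) × (21/24) × (6/24) × (1/24) ≈ 0.000565733
finance: (36/145) × (13/36) × (28/36) × (11/36) × (22/36) ≈ 0.0130209
Highest score → finance.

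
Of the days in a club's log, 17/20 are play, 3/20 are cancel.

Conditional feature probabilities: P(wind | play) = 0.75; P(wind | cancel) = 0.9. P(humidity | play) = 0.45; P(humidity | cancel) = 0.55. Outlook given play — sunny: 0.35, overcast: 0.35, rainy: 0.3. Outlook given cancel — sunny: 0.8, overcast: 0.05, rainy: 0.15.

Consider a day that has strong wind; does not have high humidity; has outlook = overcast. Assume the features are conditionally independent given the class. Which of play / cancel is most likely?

play

play: 0.85 × 0.75 × (1−0.45) × 0.35 = 0.12271875
cancel: 0.15 × 0.9 × (1−0.55) × 0.05 = 0.0030375
Highest score → play.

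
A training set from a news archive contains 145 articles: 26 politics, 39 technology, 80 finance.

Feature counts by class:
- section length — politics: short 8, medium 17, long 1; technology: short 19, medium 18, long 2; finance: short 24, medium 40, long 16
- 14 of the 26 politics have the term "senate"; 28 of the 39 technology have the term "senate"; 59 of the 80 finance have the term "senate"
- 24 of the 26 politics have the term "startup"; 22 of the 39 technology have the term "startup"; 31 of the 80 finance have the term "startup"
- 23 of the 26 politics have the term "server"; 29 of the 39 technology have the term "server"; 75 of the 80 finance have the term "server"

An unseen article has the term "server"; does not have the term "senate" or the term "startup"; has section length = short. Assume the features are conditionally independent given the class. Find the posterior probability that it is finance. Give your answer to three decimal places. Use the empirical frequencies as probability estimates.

0.645

politics: (26/145) × (8/26) × (12/26) × (2/26) × (23/26) ≈ 0.00173277
technology: (39/145) × (19/39) × (11/39) × (17/39) × (29/39) ≈ 0.0119793
finance: (80/145) × (24/80) × (21/80) × (49/80) × (75/80) ≈ 0.0249488
P(finance | x) = 0.0249488 / 0.03866087 ≈ 0.645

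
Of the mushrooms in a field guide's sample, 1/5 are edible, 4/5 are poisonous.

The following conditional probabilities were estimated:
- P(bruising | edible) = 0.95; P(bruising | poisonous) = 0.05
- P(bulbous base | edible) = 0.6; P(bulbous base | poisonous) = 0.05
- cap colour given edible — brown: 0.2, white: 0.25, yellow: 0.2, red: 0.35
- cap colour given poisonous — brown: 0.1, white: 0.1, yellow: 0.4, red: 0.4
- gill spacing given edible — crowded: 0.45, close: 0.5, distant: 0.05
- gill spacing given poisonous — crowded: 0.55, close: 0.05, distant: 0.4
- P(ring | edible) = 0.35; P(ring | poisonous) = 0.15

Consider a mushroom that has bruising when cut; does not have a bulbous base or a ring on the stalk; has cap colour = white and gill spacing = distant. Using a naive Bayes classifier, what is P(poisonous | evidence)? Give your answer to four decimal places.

0.6766

edible: 0.2 × 0.95 × (1−0.6) × 0.25 × 0.05 × (1−0.35) = 0.0006175
poisonous: 0.8 × 0.05 × (1−0.05) × 0.1 × 0.4 × (1−0.15) = 0.001292
P(poisonous | x) = 0.001292 / 0.0019095 ≈ 0.6766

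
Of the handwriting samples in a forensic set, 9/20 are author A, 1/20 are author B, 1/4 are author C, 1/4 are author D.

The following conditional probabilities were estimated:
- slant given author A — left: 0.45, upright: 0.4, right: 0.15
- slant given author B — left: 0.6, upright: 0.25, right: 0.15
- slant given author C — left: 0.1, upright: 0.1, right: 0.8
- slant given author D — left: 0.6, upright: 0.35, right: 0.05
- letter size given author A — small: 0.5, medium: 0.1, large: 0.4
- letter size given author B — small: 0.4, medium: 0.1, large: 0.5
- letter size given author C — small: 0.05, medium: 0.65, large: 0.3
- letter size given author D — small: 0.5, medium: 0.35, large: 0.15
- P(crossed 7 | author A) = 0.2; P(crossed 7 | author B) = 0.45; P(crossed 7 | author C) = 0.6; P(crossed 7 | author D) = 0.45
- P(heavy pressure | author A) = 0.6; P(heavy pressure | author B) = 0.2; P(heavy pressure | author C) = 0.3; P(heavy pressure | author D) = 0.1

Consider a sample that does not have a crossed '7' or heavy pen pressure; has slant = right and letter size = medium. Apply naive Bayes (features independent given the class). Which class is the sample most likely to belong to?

author C

author A: 0.45 × 0.15 × 0.1 × (1−0.2) × (1−0.6) = 0.00216
author B: 0.05 × 0.15 × 0.1 × (1−0.45) × (1−0.2) = 0.00033
author C: 0.25 × 0.8 × 0.65 × (1−0.6) × (1−0.3) = 0.0364
author D: 0.25 × 0.05 × 0.35 × (1−0.45) × (1−0.1) = 0.002165625
Highest score → author C.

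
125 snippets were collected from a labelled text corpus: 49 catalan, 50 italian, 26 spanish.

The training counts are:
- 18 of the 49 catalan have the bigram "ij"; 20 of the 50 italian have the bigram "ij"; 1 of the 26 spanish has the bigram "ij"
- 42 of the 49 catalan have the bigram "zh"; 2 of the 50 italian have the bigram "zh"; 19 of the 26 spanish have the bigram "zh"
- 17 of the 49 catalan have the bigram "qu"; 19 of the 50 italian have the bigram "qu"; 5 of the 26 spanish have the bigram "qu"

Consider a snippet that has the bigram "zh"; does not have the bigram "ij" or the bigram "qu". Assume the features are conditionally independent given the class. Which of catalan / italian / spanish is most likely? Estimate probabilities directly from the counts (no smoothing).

catalan

catalan: (49/125) × (31/49) × (42/49) × (32/49) ≈ 0.138822
italian: (50/125) × (30/50) × (2/50) × (31/50) = 0.005952
spanish: (26/125) × (25/26) × (19/26) × (21/26) ≈ 0.118047
Highest score → catalan.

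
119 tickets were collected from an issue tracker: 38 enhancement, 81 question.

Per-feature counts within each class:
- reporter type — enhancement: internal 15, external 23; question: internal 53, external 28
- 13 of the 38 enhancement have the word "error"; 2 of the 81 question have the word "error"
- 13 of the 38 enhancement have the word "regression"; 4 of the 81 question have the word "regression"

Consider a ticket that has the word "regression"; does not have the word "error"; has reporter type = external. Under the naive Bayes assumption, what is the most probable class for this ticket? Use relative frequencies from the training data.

enhancement: (38/119) × (23/38) × (25/38) × (13/38) ≈ 0.0435008
question: (81/119) × (28/81) × (79/81) × (4/81) ≈ 0.0113326
Highest score → enhancement.

enhancement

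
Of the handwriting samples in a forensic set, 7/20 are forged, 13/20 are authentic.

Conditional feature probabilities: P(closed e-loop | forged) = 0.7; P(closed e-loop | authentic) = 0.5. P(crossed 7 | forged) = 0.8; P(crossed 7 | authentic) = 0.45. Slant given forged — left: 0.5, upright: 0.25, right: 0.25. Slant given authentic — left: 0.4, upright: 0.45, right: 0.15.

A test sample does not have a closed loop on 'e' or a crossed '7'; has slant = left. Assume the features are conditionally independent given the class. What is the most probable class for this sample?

authentic

forged: 0.35 × (1−0.7) × (1−0.8) × 0.5 = 0.0105
authentic: 0.65 × (1−0.5) × (1−0.45) × 0.4 = 0.0715
Highest score → authentic.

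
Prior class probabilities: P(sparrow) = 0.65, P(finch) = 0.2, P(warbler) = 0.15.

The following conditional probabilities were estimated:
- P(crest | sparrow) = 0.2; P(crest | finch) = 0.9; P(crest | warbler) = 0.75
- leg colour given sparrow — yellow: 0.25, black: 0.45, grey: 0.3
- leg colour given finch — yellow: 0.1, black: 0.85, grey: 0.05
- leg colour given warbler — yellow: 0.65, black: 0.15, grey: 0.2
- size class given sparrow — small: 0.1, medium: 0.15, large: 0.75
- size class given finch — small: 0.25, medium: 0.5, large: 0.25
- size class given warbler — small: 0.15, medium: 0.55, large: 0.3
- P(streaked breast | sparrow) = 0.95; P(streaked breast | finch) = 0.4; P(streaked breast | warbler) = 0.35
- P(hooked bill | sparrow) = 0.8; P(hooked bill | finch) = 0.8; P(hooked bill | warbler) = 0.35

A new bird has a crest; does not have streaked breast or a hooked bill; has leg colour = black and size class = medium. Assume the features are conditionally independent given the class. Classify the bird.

finch

sparrow: 0.65 × 0.2 × 0.45 × 0.15 × (1−0.95) × (1−0.8) = 0.00008775
finch: 0.2 × 0.9 × 0.85 × 0.5 × (1−0.4) × (1−0.8) = 0.00918
warbler: 0.15 × 0.75 × 0.15 × 0.55 × (1−0.35) × (1−0.35) = 0.003921328125
Highest score → finch.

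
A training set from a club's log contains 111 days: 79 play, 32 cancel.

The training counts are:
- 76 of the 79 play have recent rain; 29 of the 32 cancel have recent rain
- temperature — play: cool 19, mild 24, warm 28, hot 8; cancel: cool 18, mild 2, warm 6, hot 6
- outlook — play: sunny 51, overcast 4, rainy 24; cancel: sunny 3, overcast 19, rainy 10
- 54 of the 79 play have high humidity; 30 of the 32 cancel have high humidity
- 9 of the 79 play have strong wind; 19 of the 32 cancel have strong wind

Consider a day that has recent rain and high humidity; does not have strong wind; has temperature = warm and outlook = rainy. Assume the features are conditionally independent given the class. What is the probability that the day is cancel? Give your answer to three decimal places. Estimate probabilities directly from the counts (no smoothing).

0.115

play: (79/111) × (76/79) × (28/79) × (24/79) × (54/79) × (70/79) ≈ 0.0446522
cancel: (32/111) × (29/32) × (6/32) × (10/32) × (30/32) × (13/32) ≈ 0.0058303
P(cancel | x) = 0.0058303 / 0.0504825 ≈ 0.115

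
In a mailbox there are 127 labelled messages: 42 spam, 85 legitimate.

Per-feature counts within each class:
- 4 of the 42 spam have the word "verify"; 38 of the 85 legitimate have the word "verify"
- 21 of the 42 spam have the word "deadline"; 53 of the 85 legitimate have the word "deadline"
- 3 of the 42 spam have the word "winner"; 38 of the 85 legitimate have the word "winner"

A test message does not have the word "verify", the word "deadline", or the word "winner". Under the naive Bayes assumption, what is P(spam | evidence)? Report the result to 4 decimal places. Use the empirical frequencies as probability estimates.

spam: (42/127) × (38/42) × (21/42) × (39/42) ≈ 0.13892
legitimate: (85/127) × (47/85) × (32/85) × (47/85) ≈ 0.0770378
P(spam | x) = 0.13892 / 0.2159578 ≈ 0.6433

0.6433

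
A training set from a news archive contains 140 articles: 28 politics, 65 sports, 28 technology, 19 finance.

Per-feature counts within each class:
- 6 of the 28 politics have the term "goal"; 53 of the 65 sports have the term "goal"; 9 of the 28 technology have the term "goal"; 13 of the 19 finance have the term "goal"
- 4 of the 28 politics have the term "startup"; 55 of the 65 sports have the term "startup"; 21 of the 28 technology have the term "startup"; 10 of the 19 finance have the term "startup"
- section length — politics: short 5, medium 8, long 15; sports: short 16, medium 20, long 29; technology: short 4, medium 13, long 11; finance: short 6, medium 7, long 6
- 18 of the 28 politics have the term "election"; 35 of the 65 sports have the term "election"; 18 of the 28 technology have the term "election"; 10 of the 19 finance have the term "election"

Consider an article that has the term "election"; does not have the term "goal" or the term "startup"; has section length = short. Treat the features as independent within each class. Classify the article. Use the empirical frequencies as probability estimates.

politics: (28/140) × (22/28) × (24/28) × (5/28) × (18/28) ≈ 0.0154623
sports: (65/140) × (12/65) × (10/65) × (16/65) × (35/65) ≈ 0.00174784
technology: (28/140) × (19/28) × (7/28) × (4/28) × (18/28) ≈ 0.00311589
finance: (19/140) × (6/19) × (9/19) × (6/19) × (10/19) ≈ 0.00337409
Highest score → politics.

politics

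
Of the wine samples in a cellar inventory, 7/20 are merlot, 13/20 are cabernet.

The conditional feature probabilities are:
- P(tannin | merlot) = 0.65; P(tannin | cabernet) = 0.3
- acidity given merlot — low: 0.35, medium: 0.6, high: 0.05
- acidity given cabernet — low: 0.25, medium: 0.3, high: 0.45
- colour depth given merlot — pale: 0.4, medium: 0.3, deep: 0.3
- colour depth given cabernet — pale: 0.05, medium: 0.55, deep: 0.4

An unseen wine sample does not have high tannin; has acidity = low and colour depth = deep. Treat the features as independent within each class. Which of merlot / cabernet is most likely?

cabernet

merlot: 0.35 × (1−0.65) × 0.35 × 0.3 = 0.0128625
cabernet: 0.65 × (1−0.3) × 0.25 × 0.4 = 0.0455
Highest score → cabernet.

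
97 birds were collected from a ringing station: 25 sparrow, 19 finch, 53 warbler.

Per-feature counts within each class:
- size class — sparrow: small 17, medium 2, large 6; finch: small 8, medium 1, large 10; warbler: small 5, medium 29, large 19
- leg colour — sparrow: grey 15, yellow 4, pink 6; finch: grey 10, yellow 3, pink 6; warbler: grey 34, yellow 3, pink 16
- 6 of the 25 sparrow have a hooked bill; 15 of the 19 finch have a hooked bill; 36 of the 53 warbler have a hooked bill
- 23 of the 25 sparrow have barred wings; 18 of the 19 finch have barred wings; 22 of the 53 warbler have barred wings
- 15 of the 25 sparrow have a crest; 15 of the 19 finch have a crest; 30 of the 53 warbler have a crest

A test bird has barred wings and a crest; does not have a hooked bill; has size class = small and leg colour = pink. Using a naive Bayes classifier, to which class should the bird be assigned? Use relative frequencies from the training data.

sparrow

sparrow: (25/97) × (17/25) × (6/25) × (19/25) × (23/25) × (15/25) ≈ 0.0176458
finch: (19/97) × (8/19) × (6/19) × (4/19) × (18/19) × (15/19) ≈ 0.0041009
warbler: (53/97) × (5/53) × (16/53) × (17/53) × (22/53) × (30/53) ≈ 0.00117276
Highest score → sparrow.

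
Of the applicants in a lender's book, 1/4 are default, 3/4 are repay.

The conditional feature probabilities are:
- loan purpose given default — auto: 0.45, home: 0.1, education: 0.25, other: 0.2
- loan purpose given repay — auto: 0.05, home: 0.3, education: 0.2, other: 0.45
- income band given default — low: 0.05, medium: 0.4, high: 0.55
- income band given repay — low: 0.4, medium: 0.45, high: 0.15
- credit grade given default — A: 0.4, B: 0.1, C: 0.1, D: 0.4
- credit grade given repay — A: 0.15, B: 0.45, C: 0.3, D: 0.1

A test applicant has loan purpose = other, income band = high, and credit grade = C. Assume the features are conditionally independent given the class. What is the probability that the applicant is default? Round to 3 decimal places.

0.153

default: 0.25 × 0.2 × 0.55 × 0.1 = 0.00275
repay: 0.75 × 0.45 × 0.15 × 0.3 = 0.0151875
P(default | x) = 0.00275 / 0.0179375 ≈ 0.153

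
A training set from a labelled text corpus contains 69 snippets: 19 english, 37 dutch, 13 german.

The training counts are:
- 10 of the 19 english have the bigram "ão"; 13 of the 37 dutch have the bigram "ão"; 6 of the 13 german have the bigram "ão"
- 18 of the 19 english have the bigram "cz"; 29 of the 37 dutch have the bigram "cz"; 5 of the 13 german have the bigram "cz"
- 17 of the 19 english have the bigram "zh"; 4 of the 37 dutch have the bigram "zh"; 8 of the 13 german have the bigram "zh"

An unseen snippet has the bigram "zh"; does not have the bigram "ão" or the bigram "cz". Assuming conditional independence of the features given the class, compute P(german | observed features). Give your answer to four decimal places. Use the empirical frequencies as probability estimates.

0.7291

english: (19/69) × (9/19) × (1/19) × (17/19) ≈ 0.00614236
dutch: (37/69) × (24/37) × (8/37) × (4/37) ≈ 0.00813034
german: (13/69) × (7/13) × (8/13) × (8/13) ≈ 0.0384187
P(german | x) = 0.0384187 / 0.0526914 ≈ 0.7291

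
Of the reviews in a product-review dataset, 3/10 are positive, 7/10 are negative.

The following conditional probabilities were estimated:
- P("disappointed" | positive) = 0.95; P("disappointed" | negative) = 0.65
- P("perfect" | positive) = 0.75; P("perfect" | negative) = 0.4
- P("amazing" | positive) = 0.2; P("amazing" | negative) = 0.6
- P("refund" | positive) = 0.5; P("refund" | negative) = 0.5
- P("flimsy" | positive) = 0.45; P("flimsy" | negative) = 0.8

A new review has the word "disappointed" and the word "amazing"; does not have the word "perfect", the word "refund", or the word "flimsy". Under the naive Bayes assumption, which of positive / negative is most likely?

positive: 0.3 × 0.95 × (1−0.75) × 0.2 × (1−0.5) × (1−0.45) = 0.00391875
negative: 0.7 × 0.65 × (1−0.4) × 0.6 × (1−0.5) × (1−0.8) = 0.01638
Highest score → negative.

negative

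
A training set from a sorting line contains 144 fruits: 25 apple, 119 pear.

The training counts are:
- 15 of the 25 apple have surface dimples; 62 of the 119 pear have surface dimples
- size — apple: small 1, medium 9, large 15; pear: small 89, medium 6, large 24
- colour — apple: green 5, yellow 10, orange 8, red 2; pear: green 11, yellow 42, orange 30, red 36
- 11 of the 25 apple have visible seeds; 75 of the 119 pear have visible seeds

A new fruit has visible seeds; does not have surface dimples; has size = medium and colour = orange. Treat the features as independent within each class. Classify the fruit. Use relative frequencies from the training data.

apple: (25/144) × (10/25) × (9/25) × (8/25) × (11/25) = 0.00352
pear: (119/144) × (57/119) × (6/119) × (30/119) × (75/119) ≈ 0.00317107
Highest score → apple.

apple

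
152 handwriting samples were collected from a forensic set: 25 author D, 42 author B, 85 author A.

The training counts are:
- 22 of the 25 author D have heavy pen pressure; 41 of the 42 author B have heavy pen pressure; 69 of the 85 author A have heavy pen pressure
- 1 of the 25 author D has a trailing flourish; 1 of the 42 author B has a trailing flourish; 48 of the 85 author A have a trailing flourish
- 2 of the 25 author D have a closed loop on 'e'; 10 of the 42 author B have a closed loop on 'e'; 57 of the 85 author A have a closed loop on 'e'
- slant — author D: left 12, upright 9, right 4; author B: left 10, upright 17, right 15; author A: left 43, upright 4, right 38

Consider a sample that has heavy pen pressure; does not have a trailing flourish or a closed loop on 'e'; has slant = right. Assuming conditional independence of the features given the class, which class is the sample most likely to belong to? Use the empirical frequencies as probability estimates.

author D: (25/152) × (22/25) × (24/25) × (23/25) × (4/25) ≈ 0.0204531
author B: (42/152) × (41/42) × (41/42) × (32/42) × (15/42) ≈ 0.0716502
author A: (85/152) × (69/85) × (37/85) × (28/85) × (38/85) ≈ 0.0290999
Highest score → author B.

author B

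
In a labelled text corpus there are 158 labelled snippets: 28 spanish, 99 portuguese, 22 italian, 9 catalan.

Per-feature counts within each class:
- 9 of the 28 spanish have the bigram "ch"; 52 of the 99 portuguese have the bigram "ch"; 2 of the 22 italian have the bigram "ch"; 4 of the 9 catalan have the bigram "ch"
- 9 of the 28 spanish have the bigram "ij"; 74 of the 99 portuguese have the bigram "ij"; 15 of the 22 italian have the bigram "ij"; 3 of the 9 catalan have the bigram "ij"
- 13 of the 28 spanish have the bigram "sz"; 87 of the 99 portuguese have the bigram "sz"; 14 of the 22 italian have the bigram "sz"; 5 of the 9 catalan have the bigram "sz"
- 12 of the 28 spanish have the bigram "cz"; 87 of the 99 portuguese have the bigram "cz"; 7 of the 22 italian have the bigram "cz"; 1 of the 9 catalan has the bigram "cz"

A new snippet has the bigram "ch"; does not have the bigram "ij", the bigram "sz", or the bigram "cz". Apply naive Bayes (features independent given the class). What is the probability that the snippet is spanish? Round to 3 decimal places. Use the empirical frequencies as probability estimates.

spanish: (28/158) × (9/28) × (19/28) × (15/28) × (16/28) ≈ 0.0118325
portuguese: (99/158) × (52/99) × (25/99) × (12/99) × (12/99) ≈ 0.00122108
italian: (22/158) × (2/22) × (7/22) × (8/22) × (15/22) ≈ 0.000998583
catalan: (9/158) × (4/9) × (6/9) × (4/9) × (8/9) ≈ 0.00666771
P(spanish | x) = 0.0118325 / 0.020719873 ≈ 0.571

0.571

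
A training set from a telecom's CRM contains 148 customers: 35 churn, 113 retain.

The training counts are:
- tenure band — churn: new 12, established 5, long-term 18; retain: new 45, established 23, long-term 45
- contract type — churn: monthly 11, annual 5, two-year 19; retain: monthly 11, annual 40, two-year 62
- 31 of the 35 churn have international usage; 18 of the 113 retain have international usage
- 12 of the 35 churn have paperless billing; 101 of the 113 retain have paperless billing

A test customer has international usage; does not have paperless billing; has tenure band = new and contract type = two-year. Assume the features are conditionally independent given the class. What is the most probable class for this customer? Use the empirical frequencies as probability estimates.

churn

churn: (35/148) × (12/35) × (19/35) × (31/35) × (23/35) ≈ 0.0256188
retain: (113/148) × (45/113) × (62/113) × (18/113) × (12/113) ≈ 0.00282203
Highest score → churn.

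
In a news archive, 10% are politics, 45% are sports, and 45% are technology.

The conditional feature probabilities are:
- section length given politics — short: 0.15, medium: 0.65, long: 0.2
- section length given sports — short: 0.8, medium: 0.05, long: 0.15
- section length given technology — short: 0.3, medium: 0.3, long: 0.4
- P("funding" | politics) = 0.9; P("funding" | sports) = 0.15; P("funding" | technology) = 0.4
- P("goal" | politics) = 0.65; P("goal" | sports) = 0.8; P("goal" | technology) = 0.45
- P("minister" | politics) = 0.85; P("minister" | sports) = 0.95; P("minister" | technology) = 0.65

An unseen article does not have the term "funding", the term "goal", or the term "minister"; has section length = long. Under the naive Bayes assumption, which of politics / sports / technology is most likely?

politics: 0.1 × 0.2 × (1−0.9) × (1−0.65) × (1−0.85) = 0.000105
sports: 0.45 × 0.15 × (1−0.15) × (1−0.8) × (1−0.95) = 0.00057375
technology: 0.45 × 0.4 × (1−0.4) × (1−0.45) × (1−0.65) = 0.02079
Highest score → technology.

technology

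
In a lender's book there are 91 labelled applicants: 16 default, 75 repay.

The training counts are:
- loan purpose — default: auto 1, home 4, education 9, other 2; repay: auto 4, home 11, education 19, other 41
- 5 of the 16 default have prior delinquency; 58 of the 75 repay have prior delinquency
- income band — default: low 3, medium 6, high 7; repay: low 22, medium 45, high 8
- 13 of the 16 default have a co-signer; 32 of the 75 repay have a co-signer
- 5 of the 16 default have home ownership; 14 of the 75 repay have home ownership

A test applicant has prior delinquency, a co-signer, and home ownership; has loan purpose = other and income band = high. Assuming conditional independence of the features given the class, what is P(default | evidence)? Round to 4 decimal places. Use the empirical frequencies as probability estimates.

default: (16/91) × (2/16) × (5/16) × (7/16) × (13/16) × (5/16) = 0.000762939453125
repay: (75/91) × (41/75) × (58/75) × (8/75) × (32/75) × (14/75) ≈ 0.00296001
P(default | x) = 0.000762939453125 / 0.003722949453125 ≈ 0.2049

0.2049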